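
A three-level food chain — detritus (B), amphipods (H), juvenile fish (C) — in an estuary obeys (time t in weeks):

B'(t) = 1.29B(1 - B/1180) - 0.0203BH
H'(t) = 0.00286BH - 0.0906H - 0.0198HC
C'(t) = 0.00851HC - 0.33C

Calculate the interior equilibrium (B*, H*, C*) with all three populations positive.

From dC/dt = 0: 0.00851H* = 0.33, so H* = 38.8.
From dB/dt = 0: 1.29(1 - B*/1180) = 0.0203·38.8, giving B* = 1180·(1 - 0.61) = 460.
From dH/dt = 0: 0.00286·460 - 0.0906 = 0.0198C*, so C* = 1.22/0.0198 = 61.9.

B* ≈ 460, H* ≈ 38.8, C* ≈ 61.9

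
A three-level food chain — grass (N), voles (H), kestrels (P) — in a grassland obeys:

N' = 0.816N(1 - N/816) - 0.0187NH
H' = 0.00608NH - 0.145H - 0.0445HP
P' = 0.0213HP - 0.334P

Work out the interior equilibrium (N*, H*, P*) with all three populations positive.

N* ≈ 523, H* ≈ 15.7, P* ≈ 68.2

From dP/dt = 0: 0.0213H* = 0.334, so H* = 15.7.
From dN/dt = 0: 0.816(1 - N*/816) = 0.0187·15.7, giving N* = 816·(1 - 0.359) = 523.
From dH/dt = 0: 0.00608·523 - 0.145 = 0.0445P*, so P* = 3.03/0.0445 = 68.2.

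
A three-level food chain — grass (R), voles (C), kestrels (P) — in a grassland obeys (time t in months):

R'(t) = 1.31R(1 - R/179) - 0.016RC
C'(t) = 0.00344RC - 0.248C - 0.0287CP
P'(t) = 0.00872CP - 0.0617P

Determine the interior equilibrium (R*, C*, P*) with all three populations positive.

R* ≈ 164, C* ≈ 7.08, P* ≈ 11

From dP/dt = 0: 0.00872C* = 0.0617, so C* = 7.08.
From dR/dt = 0: 1.31(1 - R*/179) = 0.016·7.08, giving R* = 179·(1 - 0.0864) = 164.
From dC/dt = 0: 0.00344·164 - 0.248 = 0.0287P*, so P* = 0.315/0.0287 = 11.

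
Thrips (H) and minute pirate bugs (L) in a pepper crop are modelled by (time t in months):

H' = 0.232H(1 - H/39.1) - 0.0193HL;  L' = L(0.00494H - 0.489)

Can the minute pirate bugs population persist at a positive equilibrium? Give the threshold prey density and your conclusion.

The predator equation gives dL/dt > 0 only when H > 0.489/0.00494 = 99.
Without the predator, H → K = 39.1. Since 39.1 < 99, the predator cannot invade.

Threshold H = 99; K < 99, so no, the predator goes extinct.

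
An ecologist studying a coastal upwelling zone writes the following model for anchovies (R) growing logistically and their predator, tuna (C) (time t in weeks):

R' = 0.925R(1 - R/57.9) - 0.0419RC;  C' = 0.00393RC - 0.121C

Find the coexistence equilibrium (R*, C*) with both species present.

From dC/dt = 0 with C > 0: 0.00393R* = 0.121, so R* = 30.8.
Substitute into dR/dt = 0: 0.925(1 - 30.8/57.9) = 0.0419C*.
The bracket is 0.468, giving C* = 0.433/0.0419 = 10.3.

R* ≈ 30.8, C* ≈ 10.3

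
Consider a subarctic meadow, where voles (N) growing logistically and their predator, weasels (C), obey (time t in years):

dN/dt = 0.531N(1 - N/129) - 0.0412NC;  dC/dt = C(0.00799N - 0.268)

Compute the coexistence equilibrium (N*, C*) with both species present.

N* ≈ 33.5, C* ≈ 9.54

From dC/dt = 0 with C > 0: 0.00799N* = 0.268, so N* = 33.5.
Substitute into dN/dt = 0: 0.531(1 - 33.5/129) = 0.0412C*.
The bracket is 0.74, giving C* = 0.393/0.0412 = 9.54.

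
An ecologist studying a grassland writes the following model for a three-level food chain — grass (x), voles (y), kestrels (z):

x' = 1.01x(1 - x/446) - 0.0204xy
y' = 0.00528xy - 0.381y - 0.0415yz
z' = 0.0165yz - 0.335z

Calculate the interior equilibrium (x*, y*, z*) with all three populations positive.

From dz/dt = 0: 0.0165y* = 0.335, so y* = 20.3.
From dx/dt = 0: 1.01(1 - x*/446) = 0.0204·20.3, giving x* = 446·(1 - 0.41) = 263.
From dy/dt = 0: 0.00528·263 - 0.381 = 0.0415z*, so z* = 1.01/0.0415 = 24.3.

x* ≈ 263, y* ≈ 20.3, z* ≈ 24.3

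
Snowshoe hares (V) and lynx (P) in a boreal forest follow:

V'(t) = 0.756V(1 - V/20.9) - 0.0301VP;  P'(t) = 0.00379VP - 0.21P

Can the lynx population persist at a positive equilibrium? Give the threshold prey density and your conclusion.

The predator equation gives dP/dt > 0 only when V > 0.21/0.00379 = 55.4.
Without the predator, V → K = 20.9. Since 20.9 < 55.4, the predator cannot invade.

Threshold V = 55.4; K < 55.4, so no, the predator goes extinct.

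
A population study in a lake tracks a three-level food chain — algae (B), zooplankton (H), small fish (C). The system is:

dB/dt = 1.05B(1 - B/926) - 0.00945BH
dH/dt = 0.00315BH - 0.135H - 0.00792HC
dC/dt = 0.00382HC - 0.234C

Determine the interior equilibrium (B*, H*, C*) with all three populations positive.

B* ≈ 415, H* ≈ 61.3, C* ≈ 148

From dC/dt = 0: 0.00382H* = 0.234, so H* = 61.3.
From dB/dt = 0: 1.05(1 - B*/926) = 0.00945·61.3, giving B* = 926·(1 - 0.551) = 415.
From dH/dt = 0: 0.00315·415 - 0.135 = 0.00792C*, so C* = 1.17/0.00792 = 148.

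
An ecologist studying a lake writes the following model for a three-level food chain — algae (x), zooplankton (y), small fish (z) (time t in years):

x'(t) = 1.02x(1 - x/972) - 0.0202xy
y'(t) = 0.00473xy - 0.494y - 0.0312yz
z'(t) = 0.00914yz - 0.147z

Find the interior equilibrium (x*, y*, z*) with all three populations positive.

x* ≈ 662, y* ≈ 16.1, z* ≈ 84.6

From dz/dt = 0: 0.00914y* = 0.147, so y* = 16.1.
From dx/dt = 0: 1.02(1 - x*/972) = 0.0202·16.1, giving x* = 972·(1 - 0.319) = 662.
From dy/dt = 0: 0.00473·662 - 0.494 = 0.0312z*, so z* = 2.64/0.0312 = 84.6.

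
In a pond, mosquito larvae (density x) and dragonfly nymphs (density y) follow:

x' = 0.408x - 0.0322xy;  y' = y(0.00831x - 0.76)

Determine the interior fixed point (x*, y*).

Set dy/dt = 0 with y > 0: 0.00831x - 0.76 = 0, so x* = 0.76/0.00831 = 91.5.
Set dx/dt = 0 with x > 0: 0.408 - 0.0322y = 0, so y* = 0.408/0.0322 = 12.7.

x* ≈ 91.5, y* ≈ 12.7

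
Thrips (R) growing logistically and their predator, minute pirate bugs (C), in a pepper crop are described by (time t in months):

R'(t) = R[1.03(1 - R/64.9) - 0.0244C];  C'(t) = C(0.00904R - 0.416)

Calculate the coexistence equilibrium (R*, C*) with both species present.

R* ≈ 46, C* ≈ 12.3

From dC/dt = 0 with C > 0: 0.00904R* = 0.416, so R* = 46.
Substitute into dR/dt = 0: 1.03(1 - 46/64.9) = 0.0244C*.
The bracket is 0.291, giving C* = 0.3/0.0244 = 12.3.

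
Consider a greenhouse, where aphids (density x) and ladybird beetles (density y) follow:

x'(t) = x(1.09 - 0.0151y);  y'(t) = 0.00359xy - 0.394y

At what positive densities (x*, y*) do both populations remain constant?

Set dy/dt = 0 with y > 0: 0.00359x - 0.394 = 0, so x* = 0.394/0.00359 = 110.
Set dx/dt = 0 with x > 0: 1.09 - 0.0151y = 0, so y* = 1.09/0.0151 = 72.2.

x* ≈ 110, y* ≈ 72.2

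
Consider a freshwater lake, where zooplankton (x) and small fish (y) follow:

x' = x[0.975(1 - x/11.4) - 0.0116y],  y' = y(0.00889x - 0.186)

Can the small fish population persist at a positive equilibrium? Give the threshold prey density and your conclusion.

The predator equation gives dy/dt > 0 only when x > 0.186/0.00889 = 20.9.
Without the predator, x → K = 11.4. Since 11.4 < 20.9, the predator cannot invade.

Threshold x = 20.9; K < 20.9, so no, the predator goes extinct.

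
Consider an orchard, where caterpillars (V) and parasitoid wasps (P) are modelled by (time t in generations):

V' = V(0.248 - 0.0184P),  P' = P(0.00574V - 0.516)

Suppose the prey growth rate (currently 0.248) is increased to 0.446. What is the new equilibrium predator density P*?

At the interior fixed point, setting dV/dt = 0 with V > 0 fixes P* = (prey growth rate)/(VP coefficient) — independent of the other coefficients.
With the change, P* = 0.446/0.0184 = 24.2; it rises from 13.5.

P* ≈ 24.2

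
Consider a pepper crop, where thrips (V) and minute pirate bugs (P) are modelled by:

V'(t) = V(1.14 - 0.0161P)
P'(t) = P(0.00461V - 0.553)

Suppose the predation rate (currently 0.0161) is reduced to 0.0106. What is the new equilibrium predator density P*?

P* ≈ 108

At the interior fixed point, setting dV/dt = 0 with V > 0 fixes P* = (prey growth rate)/(VP coefficient) — independent of the other coefficients.
With the change, P* = 1.14/0.0106 = 108; it rises from 70.8.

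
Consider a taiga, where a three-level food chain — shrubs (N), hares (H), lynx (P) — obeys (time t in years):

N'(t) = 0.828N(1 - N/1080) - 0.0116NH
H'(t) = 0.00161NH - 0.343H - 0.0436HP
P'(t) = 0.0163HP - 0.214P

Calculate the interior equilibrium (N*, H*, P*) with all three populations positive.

From dP/dt = 0: 0.0163H* = 0.214, so H* = 13.1.
From dN/dt = 0: 0.828(1 - N*/1080) = 0.0116·13.1, giving N* = 1080·(1 - 0.184) = 881.
From dH/dt = 0: 0.00161·881 - 0.343 = 0.0436P*, so P* = 1.08/0.0436 = 24.7.

N* ≈ 881, H* ≈ 13.1, P* ≈ 24.7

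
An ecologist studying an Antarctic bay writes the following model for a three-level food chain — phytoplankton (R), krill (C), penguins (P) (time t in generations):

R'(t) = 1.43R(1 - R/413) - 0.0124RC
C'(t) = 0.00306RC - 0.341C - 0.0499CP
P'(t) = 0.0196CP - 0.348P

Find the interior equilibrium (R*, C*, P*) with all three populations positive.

R* ≈ 349, C* ≈ 17.8, P* ≈ 14.6

From dP/dt = 0: 0.0196C* = 0.348, so C* = 17.8.
From dR/dt = 0: 1.43(1 - R*/413) = 0.0124·17.8, giving R* = 413·(1 - 0.154) = 349.
From dC/dt = 0: 0.00306·349 - 0.341 = 0.0499P*, so P* = 0.728/0.0499 = 14.6.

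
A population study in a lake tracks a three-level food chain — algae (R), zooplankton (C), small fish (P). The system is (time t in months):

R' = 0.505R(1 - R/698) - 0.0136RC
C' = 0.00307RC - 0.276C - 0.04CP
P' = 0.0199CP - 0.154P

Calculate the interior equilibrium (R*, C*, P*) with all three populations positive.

R* ≈ 553, C* ≈ 7.74, P* ≈ 35.5

From dP/dt = 0: 0.0199C* = 0.154, so C* = 7.74.
From dR/dt = 0: 0.505(1 - R*/698) = 0.0136·7.74, giving R* = 698·(1 - 0.208) = 553.
From dC/dt = 0: 0.00307·553 - 0.276 = 0.04P*, so P* = 1.42/0.04 = 35.5.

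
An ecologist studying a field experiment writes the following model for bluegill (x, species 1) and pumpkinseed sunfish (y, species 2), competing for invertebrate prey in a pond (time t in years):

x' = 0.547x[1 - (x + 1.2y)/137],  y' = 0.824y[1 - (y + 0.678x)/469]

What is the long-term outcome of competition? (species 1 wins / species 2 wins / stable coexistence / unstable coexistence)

species 2 excludes species 1

Compare the nullcline intercepts: K1/α12 = 137/1.2 = 114 < K2 = 469; K2/α21 = 469/0.678 = 692 > K1 = 137.
Since the inequalities point opposite ways, species 2 can invade but species 1 cannot.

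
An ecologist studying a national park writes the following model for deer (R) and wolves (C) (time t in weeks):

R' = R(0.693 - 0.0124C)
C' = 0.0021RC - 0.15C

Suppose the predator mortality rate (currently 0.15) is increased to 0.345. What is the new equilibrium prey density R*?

At the interior fixed point, setting dC/dt = 0 with C > 0 fixes R* = (predator death rate)/(RC coefficient) — independent of the other coefficients.
With the change, R* = 0.345/0.0021 = 164; it rises from 71.4.

R* ≈ 164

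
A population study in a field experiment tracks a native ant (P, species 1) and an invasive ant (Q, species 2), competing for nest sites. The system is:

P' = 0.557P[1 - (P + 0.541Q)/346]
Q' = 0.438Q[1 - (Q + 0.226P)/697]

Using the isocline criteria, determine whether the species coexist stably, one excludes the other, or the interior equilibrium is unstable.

species 2 excludes species 1

Compare the nullcline intercepts: K1/α12 = 346/0.541 = 640 < K2 = 697; K2/α21 = 697/0.226 = 3080 > K1 = 346.
Since the inequalities point opposite ways, species 2 can invade but species 1 cannot.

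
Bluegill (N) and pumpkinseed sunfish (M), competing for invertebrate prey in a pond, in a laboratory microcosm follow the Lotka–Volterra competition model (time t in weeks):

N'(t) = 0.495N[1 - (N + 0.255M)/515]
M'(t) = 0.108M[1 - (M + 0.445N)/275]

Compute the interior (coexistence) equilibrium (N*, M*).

Setting both brackets to zero gives the nullclines N + 0.255M = 515 and 0.445N + M = 275.
Substituting M = 275 - 0.445N into the first: N(1 - 0.255·0.445) = 515 - 0.255·275.
So N* = 445/0.887 = 502, and then M* = 275 - 0.445·502 = 51.7.

N* ≈ 502, M* ≈ 51.7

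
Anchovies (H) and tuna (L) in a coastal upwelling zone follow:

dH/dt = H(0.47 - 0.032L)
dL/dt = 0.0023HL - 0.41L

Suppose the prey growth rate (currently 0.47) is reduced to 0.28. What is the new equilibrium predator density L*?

L* ≈ 8.75

At the interior fixed point, setting dH/dt = 0 with H > 0 fixes L* = (prey growth rate)/(HL coefficient) — independent of the other coefficients.
With the change, L* = 0.28/0.032 = 8.75; it falls from 14.7.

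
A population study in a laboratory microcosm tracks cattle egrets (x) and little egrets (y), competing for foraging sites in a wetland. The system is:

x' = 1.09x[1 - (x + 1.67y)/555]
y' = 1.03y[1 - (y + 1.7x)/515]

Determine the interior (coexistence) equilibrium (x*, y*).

x* ≈ 166, y* ≈ 233

Setting both brackets to zero gives the nullclines x + 1.67y = 555 and 1.7x + y = 515.
Substituting y = 515 - 1.7x into the first: x(1 - 1.67·1.7) = 555 - 1.67·515.
So x* = -305/-1.84 = 166, and then y* = 515 - 1.7·166 = 233.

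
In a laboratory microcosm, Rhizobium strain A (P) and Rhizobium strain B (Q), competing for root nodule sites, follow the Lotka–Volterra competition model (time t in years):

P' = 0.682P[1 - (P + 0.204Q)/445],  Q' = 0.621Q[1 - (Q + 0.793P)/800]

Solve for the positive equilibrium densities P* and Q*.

Setting both brackets to zero gives the nullclines P + 0.204Q = 445 and 0.793P + Q = 800.
Substituting Q = 800 - 0.793P into the first: P(1 - 0.204·0.793) = 445 - 0.204·800.
So P* = 282/0.838 = 336, and then Q* = 800 - 0.793·336 = 533.

P* ≈ 336, Q* ≈ 533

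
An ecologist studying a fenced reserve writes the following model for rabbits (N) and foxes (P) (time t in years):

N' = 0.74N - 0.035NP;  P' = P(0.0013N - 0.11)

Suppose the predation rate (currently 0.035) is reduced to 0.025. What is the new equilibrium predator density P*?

P* ≈ 29.6

At the interior fixed point, setting dN/dt = 0 with N > 0 fixes P* = (prey growth rate)/(NP coefficient) — independent of the other coefficients.
With the change, P* = 0.74/0.025 = 29.6; it rises from 21.1.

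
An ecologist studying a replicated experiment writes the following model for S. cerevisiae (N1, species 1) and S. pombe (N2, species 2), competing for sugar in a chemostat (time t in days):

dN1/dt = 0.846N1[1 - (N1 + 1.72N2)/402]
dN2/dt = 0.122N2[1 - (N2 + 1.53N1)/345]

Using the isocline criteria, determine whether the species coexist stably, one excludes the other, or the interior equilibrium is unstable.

unstable coexistence (outcome depends on initial conditions)

Compare the nullcline intercepts: K1/α12 = 402/1.72 = 234 < K2 = 345; K2/α21 = 345/1.53 = 225 < K1 = 402.
Since both are reversed, neither can invade when rare; the interior point is a saddle.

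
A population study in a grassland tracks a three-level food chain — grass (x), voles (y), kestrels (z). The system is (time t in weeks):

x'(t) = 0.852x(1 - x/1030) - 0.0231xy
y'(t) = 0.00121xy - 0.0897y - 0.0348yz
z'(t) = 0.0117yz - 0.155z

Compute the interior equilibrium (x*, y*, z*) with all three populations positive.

From dz/dt = 0: 0.0117y* = 0.155, so y* = 13.2.
From dx/dt = 0: 0.852(1 - x*/1030) = 0.0231·13.2, giving x* = 1030·(1 - 0.359) = 660.
From dy/dt = 0: 0.00121·660 - 0.0897 = 0.0348z*, so z* = 0.709/0.0348 = 20.4.

x* ≈ 660, y* ≈ 13.2, z* ≈ 20.4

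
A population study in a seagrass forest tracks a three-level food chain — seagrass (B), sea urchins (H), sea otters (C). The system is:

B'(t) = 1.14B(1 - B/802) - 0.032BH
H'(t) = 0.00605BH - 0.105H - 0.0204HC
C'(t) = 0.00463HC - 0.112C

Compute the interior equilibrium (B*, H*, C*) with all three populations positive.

From dC/dt = 0: 0.00463H* = 0.112, so H* = 24.2.
From dB/dt = 0: 1.14(1 - B*/802) = 0.032·24.2, giving B* = 802·(1 - 0.679) = 257.
From dH/dt = 0: 0.00605·257 - 0.105 = 0.0204C*, so C* = 1.45/0.0204 = 71.2.

B* ≈ 257, H* ≈ 24.2, C* ≈ 71.2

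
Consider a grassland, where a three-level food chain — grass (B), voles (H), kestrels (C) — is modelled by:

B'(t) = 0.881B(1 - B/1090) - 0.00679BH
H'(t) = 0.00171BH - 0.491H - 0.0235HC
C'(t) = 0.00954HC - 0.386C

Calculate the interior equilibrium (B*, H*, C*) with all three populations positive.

From dC/dt = 0: 0.00954H* = 0.386, so H* = 40.5.
From dB/dt = 0: 0.881(1 - B*/1090) = 0.00679·40.5, giving B* = 1090·(1 - 0.312) = 750.
From dH/dt = 0: 0.00171·750 - 0.491 = 0.0235C*, so C* = 0.792/0.0235 = 33.7.

B* ≈ 750, H* ≈ 40.5, C* ≈ 33.7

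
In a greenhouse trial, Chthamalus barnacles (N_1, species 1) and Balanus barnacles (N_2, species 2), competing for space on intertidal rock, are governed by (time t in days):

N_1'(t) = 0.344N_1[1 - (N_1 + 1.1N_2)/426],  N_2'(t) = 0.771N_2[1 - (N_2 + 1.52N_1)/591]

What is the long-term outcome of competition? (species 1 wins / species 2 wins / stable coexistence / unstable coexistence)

unstable coexistence (outcome depends on initial conditions)

Compare the nullcline intercepts: K1/α12 = 426/1.1 = 387 < K2 = 591; K2/α21 = 591/1.52 = 389 < K1 = 426.
Since both are reversed, neither can invade when rare; the interior point is a saddle.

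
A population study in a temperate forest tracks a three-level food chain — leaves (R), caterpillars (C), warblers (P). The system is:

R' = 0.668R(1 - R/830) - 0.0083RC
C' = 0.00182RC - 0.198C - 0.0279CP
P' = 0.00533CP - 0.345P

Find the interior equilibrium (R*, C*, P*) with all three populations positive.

From dP/dt = 0: 0.00533C* = 0.345, so C* = 64.7.
From dR/dt = 0: 0.668(1 - R*/830) = 0.0083·64.7, giving R* = 830·(1 - 0.804) = 162.
From dC/dt = 0: 0.00182·162 - 0.198 = 0.0279P*, so P* = 0.0977/0.0279 = 3.5.

R* ≈ 162, C* ≈ 64.7, P* ≈ 3.5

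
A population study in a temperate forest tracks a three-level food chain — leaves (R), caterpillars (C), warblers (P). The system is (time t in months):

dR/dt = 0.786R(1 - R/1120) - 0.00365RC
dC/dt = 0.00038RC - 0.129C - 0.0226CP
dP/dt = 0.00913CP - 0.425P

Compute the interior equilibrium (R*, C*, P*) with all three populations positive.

From dP/dt = 0: 0.00913C* = 0.425, so C* = 46.5.
From dR/dt = 0: 0.786(1 - R*/1120) = 0.00365·46.5, giving R* = 1120·(1 - 0.216) = 878.
From dC/dt = 0: 0.00038·878 - 0.129 = 0.0226P*, so P* = 0.205/0.0226 = 9.05.

R* ≈ 878, C* ≈ 46.5, P* ≈ 9.05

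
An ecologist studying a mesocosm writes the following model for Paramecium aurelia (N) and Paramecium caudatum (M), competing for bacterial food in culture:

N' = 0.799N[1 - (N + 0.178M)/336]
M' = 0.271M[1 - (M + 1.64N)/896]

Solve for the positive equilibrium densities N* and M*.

Setting both brackets to zero gives the nullclines N + 0.178M = 336 and 1.64N + M = 896.
Substituting M = 896 - 1.64N into the first: N(1 - 0.178·1.64) = 336 - 0.178·896.
So N* = 177/0.708 = 249, and then M* = 896 - 1.64·249 = 487.

N* ≈ 249, M* ≈ 487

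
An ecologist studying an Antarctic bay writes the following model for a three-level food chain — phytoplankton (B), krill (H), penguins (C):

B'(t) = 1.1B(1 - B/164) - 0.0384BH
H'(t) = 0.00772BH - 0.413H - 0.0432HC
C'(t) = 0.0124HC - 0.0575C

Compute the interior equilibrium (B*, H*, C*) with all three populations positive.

B* ≈ 137, H* ≈ 4.64, C* ≈ 15

From dC/dt = 0: 0.0124H* = 0.0575, so H* = 4.64.
From dB/dt = 0: 1.1(1 - B*/164) = 0.0384·4.64, giving B* = 164·(1 - 0.162) = 137.
From dH/dt = 0: 0.00772·137 - 0.413 = 0.0432C*, so C* = 0.648/0.0432 = 15.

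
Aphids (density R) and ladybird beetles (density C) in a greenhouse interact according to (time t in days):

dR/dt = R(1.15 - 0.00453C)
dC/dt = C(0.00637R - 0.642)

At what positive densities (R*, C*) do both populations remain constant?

Set dC/dt = 0 with C > 0: 0.00637R - 0.642 = 0, so R* = 0.642/0.00637 = 101.
Set dR/dt = 0 with R > 0: 1.15 - 0.00453C = 0, so C* = 1.15/0.00453 = 254.

R* ≈ 101, C* ≈ 254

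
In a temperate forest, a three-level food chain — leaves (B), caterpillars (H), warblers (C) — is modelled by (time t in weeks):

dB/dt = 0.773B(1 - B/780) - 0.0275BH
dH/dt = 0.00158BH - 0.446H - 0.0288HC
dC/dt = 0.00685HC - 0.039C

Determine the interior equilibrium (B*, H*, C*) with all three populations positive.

B* ≈ 622, H* ≈ 5.69, C* ≈ 18.6

From dC/dt = 0: 0.00685H* = 0.039, so H* = 5.69.
From dB/dt = 0: 0.773(1 - B*/780) = 0.0275·5.69, giving B* = 780·(1 - 0.203) = 622.
From dH/dt = 0: 0.00158·622 - 0.446 = 0.0288C*, so C* = 0.537/0.0288 = 18.6.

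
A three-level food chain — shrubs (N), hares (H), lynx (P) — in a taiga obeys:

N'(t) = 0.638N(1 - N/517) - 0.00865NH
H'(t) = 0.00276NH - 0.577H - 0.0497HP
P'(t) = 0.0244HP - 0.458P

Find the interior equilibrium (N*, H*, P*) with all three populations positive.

From dP/dt = 0: 0.0244H* = 0.458, so H* = 18.8.
From dN/dt = 0: 0.638(1 - N*/517) = 0.00865·18.8, giving N* = 517·(1 - 0.254) = 385.
From dH/dt = 0: 0.00276·385 - 0.577 = 0.0497P*, so P* = 0.487/0.0497 = 9.79.

N* ≈ 385, H* ≈ 18.8, P* ≈ 9.79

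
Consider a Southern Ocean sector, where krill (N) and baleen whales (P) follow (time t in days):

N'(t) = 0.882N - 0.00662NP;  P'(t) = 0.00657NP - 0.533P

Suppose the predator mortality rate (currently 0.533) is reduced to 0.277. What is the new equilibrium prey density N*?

N* ≈ 42.2

At the interior fixed point, setting dP/dt = 0 with P > 0 fixes N* = (predator death rate)/(NP coefficient) — independent of the other coefficients.
With the change, N* = 0.277/0.00657 = 42.2; it falls from 81.1.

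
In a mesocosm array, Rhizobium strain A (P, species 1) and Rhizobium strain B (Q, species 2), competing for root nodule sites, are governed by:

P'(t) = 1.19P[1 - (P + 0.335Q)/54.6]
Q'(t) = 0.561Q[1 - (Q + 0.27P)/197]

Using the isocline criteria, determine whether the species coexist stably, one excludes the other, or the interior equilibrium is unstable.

species 2 excludes species 1

Compare the nullcline intercepts: K1/α12 = 54.6/0.335 = 163 < K2 = 197; K2/α21 = 197/0.27 = 730 > K1 = 54.6.
Since the inequalities point opposite ways, species 2 can invade but species 1 cannot.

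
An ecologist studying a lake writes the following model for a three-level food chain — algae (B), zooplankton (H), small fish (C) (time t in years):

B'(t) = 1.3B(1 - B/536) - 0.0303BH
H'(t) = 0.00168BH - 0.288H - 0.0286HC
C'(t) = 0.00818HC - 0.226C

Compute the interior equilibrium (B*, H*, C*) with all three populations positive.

B* ≈ 191, H* ≈ 27.6, C* ≈ 1.14

From dC/dt = 0: 0.00818H* = 0.226, so H* = 27.6.
From dB/dt = 0: 1.3(1 - B*/536) = 0.0303·27.6, giving B* = 536·(1 - 0.644) = 191.
From dH/dt = 0: 0.00168·191 - 0.288 = 0.0286C*, so C* = 0.0326/0.0286 = 1.14.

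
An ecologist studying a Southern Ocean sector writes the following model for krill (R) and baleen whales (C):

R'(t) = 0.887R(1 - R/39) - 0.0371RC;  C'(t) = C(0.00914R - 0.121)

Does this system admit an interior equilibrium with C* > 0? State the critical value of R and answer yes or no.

Threshold R = 13.2; K > 13.2, so yes, the predator persists.

The predator equation gives dC/dt > 0 only when R > 0.121/0.00914 = 13.2.
Without the predator, R → K = 39. Since 39 > 13.2, the predator can invade and persist.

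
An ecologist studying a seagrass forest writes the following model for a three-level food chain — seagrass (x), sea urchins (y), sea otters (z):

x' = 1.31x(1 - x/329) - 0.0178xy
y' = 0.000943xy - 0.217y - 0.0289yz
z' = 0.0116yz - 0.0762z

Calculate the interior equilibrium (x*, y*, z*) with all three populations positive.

x* ≈ 300, y* ≈ 6.57, z* ≈ 2.27

From dz/dt = 0: 0.0116y* = 0.0762, so y* = 6.57.
From dx/dt = 0: 1.31(1 - x*/329) = 0.0178·6.57, giving x* = 329·(1 - 0.0893) = 300.
From dy/dt = 0: 0.000943·300 - 0.217 = 0.0289z*, so z* = 0.0656/0.0289 = 2.27.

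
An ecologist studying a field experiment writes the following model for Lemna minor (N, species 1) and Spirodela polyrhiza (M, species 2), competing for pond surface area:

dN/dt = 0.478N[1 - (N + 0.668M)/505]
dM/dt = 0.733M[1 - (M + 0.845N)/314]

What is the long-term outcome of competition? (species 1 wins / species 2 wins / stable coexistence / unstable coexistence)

Compare the nullcline intercepts: K1/α12 = 505/0.668 = 756 > K2 = 314; K2/α21 = 314/0.845 = 372 < K1 = 505.
Since the inequalities point opposite ways, species 1 can invade but species 2 cannot.

species 1 excludes species 2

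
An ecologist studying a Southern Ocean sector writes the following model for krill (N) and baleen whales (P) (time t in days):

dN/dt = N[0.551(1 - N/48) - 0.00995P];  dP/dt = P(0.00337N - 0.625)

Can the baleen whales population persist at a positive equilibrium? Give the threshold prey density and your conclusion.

The predator equation gives dP/dt > 0 only when N > 0.625/0.00337 = 185.
Without the predator, N → K = 48. Since 48 < 185, the predator cannot invade.

Threshold N = 185; K < 185, so no, the predator goes extinct.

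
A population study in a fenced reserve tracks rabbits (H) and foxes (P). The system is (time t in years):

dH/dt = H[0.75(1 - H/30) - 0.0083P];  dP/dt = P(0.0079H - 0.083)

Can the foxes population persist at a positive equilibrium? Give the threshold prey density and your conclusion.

The predator equation gives dP/dt > 0 only when H > 0.083/0.0079 = 10.5.
Without the predator, H → K = 30. Since 30 > 10.5, the predator can invade and persist.

Threshold H = 10.5; K > 10.5, so yes, the predator persists.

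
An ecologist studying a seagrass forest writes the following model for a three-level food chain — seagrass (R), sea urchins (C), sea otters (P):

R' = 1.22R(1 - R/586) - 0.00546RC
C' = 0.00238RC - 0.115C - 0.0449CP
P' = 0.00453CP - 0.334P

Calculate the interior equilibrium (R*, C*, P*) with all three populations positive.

From dP/dt = 0: 0.00453C* = 0.334, so C* = 73.7.
From dR/dt = 0: 1.22(1 - R*/586) = 0.00546·73.7, giving R* = 586·(1 - 0.33) = 393.
From dC/dt = 0: 0.00238·393 - 0.115 = 0.0449P*, so P* = 0.819/0.0449 = 18.3.

R* ≈ 393, C* ≈ 73.7, P* ≈ 18.3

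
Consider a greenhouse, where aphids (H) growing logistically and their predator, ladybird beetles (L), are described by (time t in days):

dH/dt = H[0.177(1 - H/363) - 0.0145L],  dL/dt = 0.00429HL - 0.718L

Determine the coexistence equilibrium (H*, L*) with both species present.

From dL/dt = 0 with L > 0: 0.00429H* = 0.718, so H* = 167.
Substitute into dH/dt = 0: 0.177(1 - 167/363) = 0.0145L*.
The bracket is 0.539, giving L* = 0.0954/0.0145 = 6.58.

H* ≈ 167, L* ≈ 6.58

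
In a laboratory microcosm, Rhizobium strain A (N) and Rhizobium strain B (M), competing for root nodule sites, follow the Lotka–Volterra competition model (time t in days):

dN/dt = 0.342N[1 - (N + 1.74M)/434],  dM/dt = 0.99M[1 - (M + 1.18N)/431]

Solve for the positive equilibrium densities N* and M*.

N* ≈ 300, M* ≈ 77

Setting both brackets to zero gives the nullclines N + 1.74M = 434 and 1.18N + M = 431.
Substituting M = 431 - 1.18N into the first: N(1 - 1.74·1.18) = 434 - 1.74·431.
So N* = -316/-1.05 = 300, and then M* = 431 - 1.18·300 = 77.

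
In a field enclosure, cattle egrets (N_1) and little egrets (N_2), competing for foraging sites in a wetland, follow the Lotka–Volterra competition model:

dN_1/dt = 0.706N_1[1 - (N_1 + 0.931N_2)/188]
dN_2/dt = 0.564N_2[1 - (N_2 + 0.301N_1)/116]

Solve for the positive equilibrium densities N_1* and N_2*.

Setting both brackets to zero gives the nullclines N_1 + 0.931N_2 = 188 and 0.301N_1 + N_2 = 116.
Substituting N_2 = 116 - 0.301N_1 into the first: N_1(1 - 0.931·0.301) = 188 - 0.931·116.
So N_1* = 80/0.72 = 111, and then N_2* = 116 - 0.301·111 = 82.5.

N_1* ≈ 111, N_2* ≈ 82.5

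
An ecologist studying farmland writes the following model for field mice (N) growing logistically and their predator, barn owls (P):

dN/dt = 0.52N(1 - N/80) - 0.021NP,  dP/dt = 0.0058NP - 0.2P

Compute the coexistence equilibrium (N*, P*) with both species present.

From dP/dt = 0 with P > 0: 0.0058N* = 0.2, so N* = 34.5.
Substitute into dN/dt = 0: 0.52(1 - 34.5/80) = 0.021P*.
The bracket is 0.569, giving P* = 0.296/0.021 = 14.1.

N* ≈ 34.5, P* ≈ 14.1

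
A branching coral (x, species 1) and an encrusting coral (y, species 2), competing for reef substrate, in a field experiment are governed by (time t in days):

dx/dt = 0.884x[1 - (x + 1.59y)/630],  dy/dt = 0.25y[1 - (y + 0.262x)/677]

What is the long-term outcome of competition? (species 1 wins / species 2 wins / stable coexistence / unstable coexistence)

Compare the nullcline intercepts: K1/α12 = 630/1.59 = 396 < K2 = 677; K2/α21 = 677/0.262 = 2580 > K1 = 630.
Since the inequalities point opposite ways, species 2 can invade but species 1 cannot.

species 2 excludes species 1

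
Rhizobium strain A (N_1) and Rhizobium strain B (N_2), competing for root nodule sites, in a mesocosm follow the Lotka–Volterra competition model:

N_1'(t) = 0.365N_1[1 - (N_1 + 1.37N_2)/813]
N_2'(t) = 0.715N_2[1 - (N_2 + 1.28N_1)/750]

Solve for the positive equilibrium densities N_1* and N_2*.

Setting both brackets to zero gives the nullclines N_1 + 1.37N_2 = 813 and 1.28N_1 + N_2 = 750.
Substituting N_2 = 750 - 1.28N_1 into the first: N_1(1 - 1.37·1.28) = 813 - 1.37·750.
So N_1* = -214/-0.754 = 285, and then N_2* = 750 - 1.28·285 = 386.

N_1* ≈ 285, N_2* ≈ 386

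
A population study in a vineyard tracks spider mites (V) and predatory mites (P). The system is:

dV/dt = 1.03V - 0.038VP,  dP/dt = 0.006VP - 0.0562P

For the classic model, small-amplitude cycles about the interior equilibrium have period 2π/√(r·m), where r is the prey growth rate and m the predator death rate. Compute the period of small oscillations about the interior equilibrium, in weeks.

Here r = 1.03 and m = 0.0562, so r·m = 0.0579.
ω = √0.0579 = 0.241 per week, hence T = 2π/ω ≈ 26.1 weeks.

T ≈ 26.1 weeks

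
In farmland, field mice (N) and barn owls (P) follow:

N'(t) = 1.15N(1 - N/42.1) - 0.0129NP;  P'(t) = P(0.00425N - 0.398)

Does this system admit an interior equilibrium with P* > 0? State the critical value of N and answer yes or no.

The predator equation gives dP/dt > 0 only when N > 0.398/0.00425 = 93.6.
Without the predator, N → K = 42.1. Since 42.1 < 93.6, the predator cannot invade.

Threshold N = 93.6; K < 93.6, so no, the predator goes extinct.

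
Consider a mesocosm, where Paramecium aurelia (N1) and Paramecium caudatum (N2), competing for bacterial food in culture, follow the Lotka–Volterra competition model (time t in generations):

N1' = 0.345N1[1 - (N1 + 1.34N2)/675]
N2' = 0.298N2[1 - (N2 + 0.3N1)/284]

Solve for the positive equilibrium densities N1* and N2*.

Setting both brackets to zero gives the nullclines N1 + 1.34N2 = 675 and 0.3N1 + N2 = 284.
Substituting N2 = 284 - 0.3N1 into the first: N1(1 - 1.34·0.3) = 675 - 1.34·284.
So N1* = 294/0.598 = 492, and then N2* = 284 - 0.3·492 = 136.

N1* ≈ 492, N2* ≈ 136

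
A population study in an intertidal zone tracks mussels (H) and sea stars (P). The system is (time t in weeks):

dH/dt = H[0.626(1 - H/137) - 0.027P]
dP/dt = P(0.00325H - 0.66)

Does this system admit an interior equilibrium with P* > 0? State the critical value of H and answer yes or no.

Threshold H = 203; K < 203, so no, the predator goes extinct.

The predator equation gives dP/dt > 0 only when H > 0.66/0.00325 = 203.
Without the predator, H → K = 137. Since 137 < 203, the predator cannot invade.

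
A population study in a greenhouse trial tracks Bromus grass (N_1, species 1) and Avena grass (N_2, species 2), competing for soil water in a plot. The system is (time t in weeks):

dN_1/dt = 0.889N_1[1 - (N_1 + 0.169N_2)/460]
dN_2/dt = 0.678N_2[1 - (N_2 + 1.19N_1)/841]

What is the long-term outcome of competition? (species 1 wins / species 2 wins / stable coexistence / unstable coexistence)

Compare the nullcline intercepts: K1/α12 = 460/0.169 = 2720 > K2 = 841; K2/α21 = 841/1.19 = 707 > K1 = 460.
Since both inequalities hold, each species can invade when rare, so the interior equilibrium is stable.

stable coexistence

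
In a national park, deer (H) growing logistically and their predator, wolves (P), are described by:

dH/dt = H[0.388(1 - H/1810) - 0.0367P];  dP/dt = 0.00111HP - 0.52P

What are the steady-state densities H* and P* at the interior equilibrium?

From dP/dt = 0 with P > 0: 0.00111H* = 0.52, so H* = 468.
Substitute into dH/dt = 0: 0.388(1 - 468/1810) = 0.0367P*.
The bracket is 0.741, giving P* = 0.288/0.0367 = 7.84.

H* ≈ 468, P* ≈ 7.84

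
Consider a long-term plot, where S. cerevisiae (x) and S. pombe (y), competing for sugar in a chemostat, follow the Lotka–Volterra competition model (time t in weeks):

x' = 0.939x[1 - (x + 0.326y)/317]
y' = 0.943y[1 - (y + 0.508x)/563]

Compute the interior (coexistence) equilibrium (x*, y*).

x* ≈ 160, y* ≈ 482

Setting both brackets to zero gives the nullclines x + 0.326y = 317 and 0.508x + y = 563.
Substituting y = 563 - 0.508x into the first: x(1 - 0.326·0.508) = 317 - 0.326·563.
So x* = 133/0.834 = 160, and then y* = 563 - 0.508·160 = 482.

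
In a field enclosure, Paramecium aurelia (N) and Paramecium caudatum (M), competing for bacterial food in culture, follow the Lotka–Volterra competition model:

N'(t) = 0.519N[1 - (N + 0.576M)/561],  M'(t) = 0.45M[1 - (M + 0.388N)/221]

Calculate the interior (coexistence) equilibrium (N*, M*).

Setting both brackets to zero gives the nullclines N + 0.576M = 561 and 0.388N + M = 221.
Substituting M = 221 - 0.388N into the first: N(1 - 0.576·0.388) = 561 - 0.576·221.
So N* = 434/0.777 = 559, and then M* = 221 - 0.388·559 = 4.29.

N* ≈ 559, M* ≈ 4.29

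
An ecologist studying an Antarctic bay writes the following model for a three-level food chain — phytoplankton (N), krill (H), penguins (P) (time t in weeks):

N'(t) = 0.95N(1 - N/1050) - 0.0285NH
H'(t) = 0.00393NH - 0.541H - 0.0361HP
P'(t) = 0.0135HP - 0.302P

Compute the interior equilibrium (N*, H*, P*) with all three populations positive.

From dP/dt = 0: 0.0135H* = 0.302, so H* = 22.4.
From dN/dt = 0: 0.95(1 - N*/1050) = 0.0285·22.4, giving N* = 1050·(1 - 0.671) = 345.
From dH/dt = 0: 0.00393·345 - 0.541 = 0.0361P*, so P* = 0.816/0.0361 = 22.6.

N* ≈ 345, H* ≈ 22.4, P* ≈ 22.6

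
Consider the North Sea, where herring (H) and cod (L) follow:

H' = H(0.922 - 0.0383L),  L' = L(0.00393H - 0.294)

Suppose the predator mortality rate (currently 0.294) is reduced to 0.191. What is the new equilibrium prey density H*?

At the interior fixed point, setting dL/dt = 0 with L > 0 fixes H* = (predator death rate)/(HL coefficient) — independent of the other coefficients.
With the change, H* = 0.191/0.00393 = 48.6; it falls from 74.8.

H* ≈ 48.6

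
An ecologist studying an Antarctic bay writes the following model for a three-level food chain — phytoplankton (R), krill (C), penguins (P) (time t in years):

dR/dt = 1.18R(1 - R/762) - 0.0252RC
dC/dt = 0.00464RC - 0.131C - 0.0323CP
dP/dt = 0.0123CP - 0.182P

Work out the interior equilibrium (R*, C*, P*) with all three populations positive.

R* ≈ 521, C* ≈ 14.8, P* ≈ 70.8

From dP/dt = 0: 0.0123C* = 0.182, so C* = 14.8.
From dR/dt = 0: 1.18(1 - R*/762) = 0.0252·14.8, giving R* = 762·(1 - 0.316) = 521.
From dC/dt = 0: 0.00464·521 - 0.131 = 0.0323P*, so P* = 2.29/0.0323 = 70.8.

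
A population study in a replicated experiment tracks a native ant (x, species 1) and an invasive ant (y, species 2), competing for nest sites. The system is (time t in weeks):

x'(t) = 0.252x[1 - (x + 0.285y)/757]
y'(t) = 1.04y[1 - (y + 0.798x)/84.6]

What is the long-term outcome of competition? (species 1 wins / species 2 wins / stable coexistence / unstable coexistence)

Compare the nullcline intercepts: K1/α12 = 757/0.285 = 2660 > K2 = 84.6; K2/α21 = 84.6/0.798 = 106 < K1 = 757.
Since the inequalities point opposite ways, species 1 can invade but species 2 cannot.

species 1 excludes species 2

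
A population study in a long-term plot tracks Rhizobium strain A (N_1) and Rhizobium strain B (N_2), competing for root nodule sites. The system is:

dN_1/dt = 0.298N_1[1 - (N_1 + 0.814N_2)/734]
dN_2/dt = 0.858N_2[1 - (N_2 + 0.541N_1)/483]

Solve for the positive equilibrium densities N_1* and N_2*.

N_1* ≈ 609, N_2* ≈ 154

Setting both brackets to zero gives the nullclines N_1 + 0.814N_2 = 734 and 0.541N_1 + N_2 = 483.
Substituting N_2 = 483 - 0.541N_1 into the first: N_1(1 - 0.814·0.541) = 734 - 0.814·483.
So N_1* = 341/0.56 = 609, and then N_2* = 483 - 0.541·609 = 154.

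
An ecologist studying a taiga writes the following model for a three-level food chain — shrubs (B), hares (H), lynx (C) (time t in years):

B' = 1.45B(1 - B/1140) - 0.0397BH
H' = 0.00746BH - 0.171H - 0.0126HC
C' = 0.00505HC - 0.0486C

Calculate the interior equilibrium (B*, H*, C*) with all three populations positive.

From dC/dt = 0: 0.00505H* = 0.0486, so H* = 9.62.
From dB/dt = 0: 1.45(1 - B*/1140) = 0.0397·9.62, giving B* = 1140·(1 - 0.263) = 840.
From dH/dt = 0: 0.00746·840 - 0.171 = 0.0126C*, so C* = 6.09/0.0126 = 484.

B* ≈ 840, H* ≈ 9.62, C* ≈ 484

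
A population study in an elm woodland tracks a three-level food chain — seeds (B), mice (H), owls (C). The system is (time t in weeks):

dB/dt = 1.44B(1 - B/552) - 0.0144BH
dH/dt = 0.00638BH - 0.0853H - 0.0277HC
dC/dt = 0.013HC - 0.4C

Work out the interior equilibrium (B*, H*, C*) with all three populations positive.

B* ≈ 382, H* ≈ 30.8, C* ≈ 84.9

From dC/dt = 0: 0.013H* = 0.4, so H* = 30.8.
From dB/dt = 0: 1.44(1 - B*/552) = 0.0144·30.8, giving B* = 552·(1 - 0.308) = 382.
From dH/dt = 0: 0.00638·382 - 0.0853 = 0.0277C*, so C* = 2.35/0.0277 = 84.9.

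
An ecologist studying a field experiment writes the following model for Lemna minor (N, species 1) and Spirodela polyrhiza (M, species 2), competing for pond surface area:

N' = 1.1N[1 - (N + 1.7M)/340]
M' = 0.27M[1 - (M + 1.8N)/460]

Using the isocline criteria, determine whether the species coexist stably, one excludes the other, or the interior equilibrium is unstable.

Compare the nullcline intercepts: K1/α12 = 340/1.7 = 200 < K2 = 460; K2/α21 = 460/1.8 = 256 < K1 = 340.
Since both are reversed, neither can invade when rare; the interior point is a saddle.

unstable coexistence (outcome depends on initial conditions)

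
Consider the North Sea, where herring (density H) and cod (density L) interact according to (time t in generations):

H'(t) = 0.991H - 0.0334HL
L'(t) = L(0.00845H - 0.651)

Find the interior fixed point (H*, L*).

H* ≈ 77, L* ≈ 29.7

Set dL/dt = 0 with L > 0: 0.00845H - 0.651 = 0, so H* = 0.651/0.00845 = 77.
Set dH/dt = 0 with H > 0: 0.991 - 0.0334L = 0, so L* = 0.991/0.0334 = 29.7.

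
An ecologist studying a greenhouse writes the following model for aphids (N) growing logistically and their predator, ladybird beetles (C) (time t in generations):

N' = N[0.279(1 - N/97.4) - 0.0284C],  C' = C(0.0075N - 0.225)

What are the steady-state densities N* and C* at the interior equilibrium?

N* ≈ 30, C* ≈ 6.8

From dC/dt = 0 with C > 0: 0.0075N* = 0.225, so N* = 30.
Substitute into dN/dt = 0: 0.279(1 - 30/97.4) = 0.0284C*.
The bracket is 0.692, giving C* = 0.193/0.0284 = 6.8.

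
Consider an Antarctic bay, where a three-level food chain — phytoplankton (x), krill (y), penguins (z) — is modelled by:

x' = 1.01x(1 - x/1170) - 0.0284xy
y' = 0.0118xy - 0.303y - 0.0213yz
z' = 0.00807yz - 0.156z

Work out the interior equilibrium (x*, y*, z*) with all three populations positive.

x* ≈ 534, y* ≈ 19.3, z* ≈ 282

From dz/dt = 0: 0.00807y* = 0.156, so y* = 19.3.
From dx/dt = 0: 1.01(1 - x*/1170) = 0.0284·19.3, giving x* = 1170·(1 - 0.544) = 534.
From dy/dt = 0: 0.0118·534 - 0.303 = 0.0213z*, so z* = 6/0.0213 = 282.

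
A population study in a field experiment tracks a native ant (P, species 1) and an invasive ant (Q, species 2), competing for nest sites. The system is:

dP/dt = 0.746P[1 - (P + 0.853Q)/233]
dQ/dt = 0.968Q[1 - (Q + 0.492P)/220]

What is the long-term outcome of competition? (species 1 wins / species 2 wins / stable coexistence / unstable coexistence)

stable coexistence

Compare the nullcline intercepts: K1/α12 = 233/0.853 = 273 > K2 = 220; K2/α21 = 220/0.492 = 447 > K1 = 233.
Since both inequalities hold, each species can invade when rare, so the interior equilibrium is stable.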